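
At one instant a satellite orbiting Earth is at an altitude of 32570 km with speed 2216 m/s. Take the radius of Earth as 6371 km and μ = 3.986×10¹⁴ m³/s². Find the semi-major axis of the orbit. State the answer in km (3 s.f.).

r = 6371 + 32570 = 38941 km = 3.894×10⁷ m.
Specific orbital energy ε = v²/2 − μ/r = (2216)²/2 − 3.986×10¹⁴/3.894×10⁷ = -7.781×10⁶ J/kg.
Since ε = −μ/(2a), a = −μ/(2ε) = 2.561×10⁷ m = 25615 km.

a ≈ 25600 km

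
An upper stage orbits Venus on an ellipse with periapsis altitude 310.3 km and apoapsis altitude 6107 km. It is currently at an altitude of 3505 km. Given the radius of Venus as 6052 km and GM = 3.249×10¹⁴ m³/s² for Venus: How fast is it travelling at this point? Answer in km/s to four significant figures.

v ≈ 5.737 km/s

r_p = 6052 + 310.3 = 6362.3 km = 6.3623×10⁶ m.
r_a = 6052 + 6107 = 12159 km = 1.2159×10⁷ m.
r = 6052 + 3505 = 9557.0 km = 9.557×10⁶ m.
Semi-major axis a = (r_p + r_a)/2 = 9260.6 km = 9.261×10⁶ m.
Vis-viva: v² = μ(2/r − 1/a) = 3.249×10¹⁴ × (2.093×10⁻⁷ − 1.080×10⁻⁷) = 3.291×10⁷ m²/s².
v = 5737 m/s = 5.737 km/s.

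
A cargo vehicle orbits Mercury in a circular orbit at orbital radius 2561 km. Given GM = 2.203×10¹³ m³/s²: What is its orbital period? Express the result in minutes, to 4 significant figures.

r = 2561 km = 2.561×10⁶ m.
Kepler's third law: T = 2π√(r³/μ) = 2π√((2.561×10⁶)³ / 2.203×10¹³).
r³/μ = 7.625×10⁵ s², so T = 2π × 8.732×10² = 5.486×10³ s.
Converting: 5.486×10³ s ÷ 60.00 = 91.44 minutes.

T ≈ 91.44 minutes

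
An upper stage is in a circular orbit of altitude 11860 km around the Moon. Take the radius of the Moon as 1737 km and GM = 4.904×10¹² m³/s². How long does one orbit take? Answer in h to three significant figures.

r = 1737 + 11860 = 13597 km = 1.3597×10⁷ m.
Kepler's third law: T = 2π√(r³/μ) = 2π√((1.360×10⁷)³ / 4.904×10¹²).
r³/μ = 5.126×10⁸ s², so T = 2π × 2.264×10⁴ = 1.423×10⁵ s.
Converting: 1.423×10⁵ s ÷ 3600 = 39.52 h.

T ≈ 39.5 h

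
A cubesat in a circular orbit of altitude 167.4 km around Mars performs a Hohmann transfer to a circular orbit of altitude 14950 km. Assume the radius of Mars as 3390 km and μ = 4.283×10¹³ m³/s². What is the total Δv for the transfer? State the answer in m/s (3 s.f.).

r₁ = 3390 + 167.4 = 3557.4 km = 3.5574×10⁶ m.
r₂ = 3390 + 14950 = 18340 km = 1.8340×10⁷ m.
Transfer ellipse a_t = (r₁ + r₂)/2 = 1.095×10⁷ m.
At r₁: circular v_c1 = √(μ/r₁) = 3470 m/s; transfer-periapsis v_p = √[μ(2/r₁ − 1/a_t)] = 4491 m/s.
Δv₁ = v_p − v_c1 = 1021 m/s.
At r₂: circular v_c2 = √(μ/r₂) = 1528 m/s; transfer-apoapsis v_a = √[μ(2/r₂ − 1/a_t)] = 871.1 m/s.
Δv₂ = v_c2 − v_a = 657.1 m/s.
Total Δv = Δv₁ + Δv₂ = 1678 m/s.

Δv_total ≈ 1680 m/s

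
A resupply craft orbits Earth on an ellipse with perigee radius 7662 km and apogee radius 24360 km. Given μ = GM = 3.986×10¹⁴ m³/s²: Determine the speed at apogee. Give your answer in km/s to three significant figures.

Semi-major axis a = (r_p + r_a)/2 = 16011 km = 1.601×10⁷ m.
Vis-viva: v² = μ(2/r − 1/a) = 3.986×10¹⁴ × (8.210×10⁻⁸ − 6.246×10⁻⁸) = 7.830×10⁶ m²/s².
v = 2798 m/s = 2.798 km/s.

v ≈ 2.80 km/s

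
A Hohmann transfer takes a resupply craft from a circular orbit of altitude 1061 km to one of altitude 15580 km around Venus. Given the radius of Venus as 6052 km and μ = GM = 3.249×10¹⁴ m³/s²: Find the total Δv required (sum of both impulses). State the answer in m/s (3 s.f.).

Δv_total ≈ 2680 m/s

r₁ = 6052 + 1061 = 7113.0 km = 7.1130×10⁶ m.
r₂ = 6052 + 15580 = 21632 km = 2.1632×10⁷ m.
Transfer ellipse a_t = (r₁ + r₂)/2 = 1.437×10⁷ m.
At r₁: circular v_c1 = √(μ/r₁) = 6758 m/s; transfer-periapsis v_p = √[μ(2/r₁ − 1/a_t)] = 8291 m/s.
Δv₁ = v_p − v_c1 = 1533 m/s.
At r₂: circular v_c2 = √(μ/r₂) = 3875 m/s; transfer-apoapsis v_a = √[μ(2/r₂ − 1/a_t)] = 2726 m/s.
Δv₂ = v_c2 − v_a = 1149 m/s.
Total Δv = Δv₁ + Δv₂ = 2682 m/s.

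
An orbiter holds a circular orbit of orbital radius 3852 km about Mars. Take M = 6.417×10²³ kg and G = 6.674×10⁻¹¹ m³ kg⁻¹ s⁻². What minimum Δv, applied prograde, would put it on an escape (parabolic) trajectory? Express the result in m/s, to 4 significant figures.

Δv ≈ 1381 m/s

μ = GM = 6.674×10⁻¹¹ × 6.417×10²³ = 4.283×10¹³ m³/s².
r = 3852 km = 3.852×10⁶ m.
Circular speed v_c = √(μ/r) = 3334 m/s.
Escape speed v_esc = √(2μ/r) = √2 × v_c = 4716 m/s.
Δv = v_esc − v_c = 1381 m/s.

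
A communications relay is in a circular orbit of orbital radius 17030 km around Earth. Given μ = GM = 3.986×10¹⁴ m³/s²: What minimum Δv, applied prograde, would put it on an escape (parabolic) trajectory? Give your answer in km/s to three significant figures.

r = 17030 km = 1.703×10⁷ m.
Circular speed v_c = √(μ/r) = 4838 m/s.
Escape speed v_esc = √(2μ/r) = √2 × v_c = 6842 m/s.
Δv = v_esc − v_c = 2004 m/s = 2.004 km/s.

Δv ≈ 2.00 km/s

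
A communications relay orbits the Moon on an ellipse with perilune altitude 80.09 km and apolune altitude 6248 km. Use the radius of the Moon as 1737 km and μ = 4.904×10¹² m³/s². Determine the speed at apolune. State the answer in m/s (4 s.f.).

r_p = 1737 + 80.09 = 1817.1 km = 1.8171×10⁶ m.
r_a = 1737 + 6248 = 7985.0 km = 7.9850×10⁶ m.
Semi-major axis a = (r_p + r_a)/2 = 4901.0 km = 4.901×10⁶ m.
Vis-viva: v² = μ(2/r − 1/a) = 4.904×10¹² × (2.505×10⁻⁷ − 2.040×10⁻⁷) = 2.277×10⁵ m²/s².
v = 477.2 m/s.

v ≈ 477.2 m/s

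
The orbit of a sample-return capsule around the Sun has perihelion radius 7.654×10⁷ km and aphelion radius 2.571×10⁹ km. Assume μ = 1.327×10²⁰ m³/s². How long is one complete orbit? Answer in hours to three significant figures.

Semi-major axis a = (r_p + r_a)/2 = (7.6540×10⁷ + 2.5710×10⁹)/2 = 1.3238×10⁹ km = 1.324×10¹² m.
By Kepler's third law T = 2π√(a³/μ) = 2π × 1.322×10⁸ = 8.307×10⁸ s.
= 2.308×10⁵ hours.

T ≈ 231000 hours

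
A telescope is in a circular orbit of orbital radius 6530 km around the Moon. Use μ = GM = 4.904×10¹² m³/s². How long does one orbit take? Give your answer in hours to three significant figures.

T ≈ 13.2 hours

r = 6530 km = 6.530×10⁶ m.
Kepler's third law: T = 2π√(r³/μ) = 2π√((6.530×10⁶)³ / 4.904×10¹²).
r³/μ = 5.678×10⁷ s², so T = 2π × 7.535×10³ = 4.735×10⁴ s.
Converting: 4.735×10⁴ s ÷ 3600 = 13.15 hours.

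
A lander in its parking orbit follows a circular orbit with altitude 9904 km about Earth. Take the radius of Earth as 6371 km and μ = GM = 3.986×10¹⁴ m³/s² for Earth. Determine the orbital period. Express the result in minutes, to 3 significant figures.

T ≈ 344 minutes

r = 6371 + 9904 = 16275 km = 1.6275×10⁷ m.
Kepler's third law: T = 2π√(r³/μ) = 2π√((1.628×10⁷)³ / 3.986×10¹⁴).
r³/μ = 1.081×10⁷ s², so T = 2π × 3.289×10³ = 2.066×10⁴ s.
Converting: 2.066×10⁴ s ÷ 60.00 = 344.4 minutes.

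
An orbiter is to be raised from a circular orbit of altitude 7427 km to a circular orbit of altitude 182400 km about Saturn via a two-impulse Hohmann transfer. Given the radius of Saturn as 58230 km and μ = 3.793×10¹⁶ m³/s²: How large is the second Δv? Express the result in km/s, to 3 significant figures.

r₁ = 58230 + 7427 = 65657 km = 6.5657×10⁷ m.
r₂ = 58230 + 182400 = 240630 km = 2.4063×10⁸ m.
Transfer ellipse a_t = (r₁ + r₂)/2 = 1.531×10⁸ m.
At r₁: circular v_c1 = √(μ/r₁) = 24040 m/s; transfer-perikrone v_p = √[μ(2/r₁ − 1/a_t)] = 30130 m/s.
At r₂: circular v_c2 = √(μ/r₂) = 12550 m/s; transfer-apokrone v_a = √[μ(2/r₂ − 1/a_t)] = 8221 m/s.
Δv₂ = v_c2 − v_a = 4334 m/s.
= 4.334 km/s.

Δv ≈ 4.33 km/s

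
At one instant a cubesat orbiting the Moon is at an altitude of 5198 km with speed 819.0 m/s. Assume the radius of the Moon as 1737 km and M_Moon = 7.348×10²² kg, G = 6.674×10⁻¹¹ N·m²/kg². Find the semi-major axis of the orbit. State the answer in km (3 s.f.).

μ = GM = 6.674×10⁻¹¹ × 7.348×10²² = 4.904×10¹² m³/s².
r = 1737 + 5198 = 6935.0 km = 6.935×10⁶ m.
Vis-viva rearranged: 1/a = 2/r − v²/μ = 2.884×10⁻⁷ − 1.368×10⁻⁷ = 1.516×10⁻⁷ m⁻¹.
a = 6.596×10⁶ m = 6595.6 km.

a ≈ 6600 km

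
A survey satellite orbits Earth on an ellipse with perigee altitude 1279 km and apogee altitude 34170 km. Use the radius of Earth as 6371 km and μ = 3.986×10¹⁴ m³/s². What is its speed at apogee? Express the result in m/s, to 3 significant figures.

v ≈ 1770 m/s

r_p = 6371 + 1279 = 7650.0 km = 7.6500×10⁶ m.
r_a = 6371 + 34170 = 40541 km = 4.0541×10⁷ m.
Semi-major axis a = (r_p + r_a)/2 = 24096 km = 2.410×10⁷ m.
Vis-viva: v² = μ(2/r − 1/a) = 3.986×10¹⁴ × (4.933×10⁻⁸ − 4.150×10⁻⁸) = 3.122×10⁶ m²/s².
v = 1767 m/s.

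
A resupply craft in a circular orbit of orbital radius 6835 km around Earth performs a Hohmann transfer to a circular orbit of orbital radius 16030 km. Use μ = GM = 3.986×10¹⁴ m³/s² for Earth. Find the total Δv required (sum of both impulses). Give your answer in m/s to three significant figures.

Δv_total ≈ 2540 m/s

r₁ = 6835 km = 6.835×10⁶ m.
r₂ = 16030 km = 1.603×10⁷ m.
Transfer ellipse a_t = (r₁ + r₂)/2 = 1.143×10⁷ m.
At r₁: circular v_c1 = √(μ/r₁) = 7637 m/s; transfer-perigee v_p = √[μ(2/r₁ − 1/a_t)] = 9043 m/s.
Δv₁ = v_p − v_c1 = 1406 m/s.
At r₂: circular v_c2 = √(μ/r₂) = 4987 m/s; transfer-apogee v_a = √[μ(2/r₂ − 1/a_t)] = 3856 m/s.
Δv₂ = v_c2 − v_a = 1131 m/s.
Total Δv = Δv₁ + Δv₂ = 2537 m/s.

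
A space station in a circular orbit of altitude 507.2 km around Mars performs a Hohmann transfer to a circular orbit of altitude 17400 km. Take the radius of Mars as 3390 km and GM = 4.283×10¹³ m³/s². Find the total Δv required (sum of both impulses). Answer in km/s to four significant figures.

Δv_total ≈ 1.616 km/s

r₁ = 3390 + 507.2 = 3897.2 km = 3.8972×10⁶ m.
r₂ = 3390 + 17400 = 20790 km = 2.0790×10⁷ m.
Transfer ellipse a_t = (r₁ + r₂)/2 = 1.234×10⁷ m.
At r₁: circular v_c1 = √(μ/r₁) = 3315 m/s; transfer-periapsis v_p = √[μ(2/r₁ − 1/a_t)] = 4302 m/s.
Δv₁ = v_p − v_c1 = 987.2 m/s.
At r₂: circular v_c2 = √(μ/r₂) = 1435 m/s; transfer-apoapsis v_a = √[μ(2/r₂ − 1/a_t)] = 806.5 m/s.
Δv₂ = v_c2 − v_a = 628.8 m/s.
Total Δv = Δv₁ + Δv₂ = 1616 m/s = 1.616 km/s.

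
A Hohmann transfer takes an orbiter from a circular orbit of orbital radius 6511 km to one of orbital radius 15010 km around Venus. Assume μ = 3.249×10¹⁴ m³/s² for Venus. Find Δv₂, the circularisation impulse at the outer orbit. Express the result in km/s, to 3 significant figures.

Δv ≈ 1.03 km/s

r₁ = 6511 km = 6.511×10⁶ m.
r₂ = 15010 km = 1.501×10⁷ m.
Transfer ellipse a_t = (r₁ + r₂)/2 = 1.076×10⁷ m.
At r₁: circular v_c1 = √(μ/r₁) = 7064 m/s; transfer-periapsis v_p = √[μ(2/r₁ − 1/a_t)] = 8343 m/s.
At r₂: circular v_c2 = √(μ/r₂) = 4652 m/s; transfer-apoapsis v_a = √[μ(2/r₂ − 1/a_t)] = 3619 m/s.
Δv₂ = v_c2 − v_a = 1033 m/s.
= 1.033 km/s.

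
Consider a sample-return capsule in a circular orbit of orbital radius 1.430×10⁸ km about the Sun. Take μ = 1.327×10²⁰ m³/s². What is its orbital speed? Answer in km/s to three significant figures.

v ≈ 30.5 km/s

r = 1.430×10⁸ km = 1.430×10¹¹ m.
For a circular orbit v = √(μ/r) = √(1.327×10²⁰ / 1.430×10¹¹) = √(9.280×10⁸) = 30460 m/s.
That is 30.46 km/s.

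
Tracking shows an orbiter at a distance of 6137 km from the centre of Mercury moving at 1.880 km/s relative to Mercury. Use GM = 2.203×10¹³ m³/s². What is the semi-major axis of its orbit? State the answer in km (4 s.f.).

r = 6.137×10⁶ m.
Specific orbital energy ε = v²/2 − μ/r = (1880)²/2 − 2.203×10¹³/6.137×10⁶ = -1.823×10⁶ J/kg.
Since ε = −μ/(2a), a = −μ/(2ε) = 6.044×10⁶ m = 6043.9 km.

a ≈ 6044 km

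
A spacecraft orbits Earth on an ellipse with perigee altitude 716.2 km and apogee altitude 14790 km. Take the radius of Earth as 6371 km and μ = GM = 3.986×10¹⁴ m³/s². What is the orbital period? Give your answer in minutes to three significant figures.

T ≈ 278 minutes

r_p = 6371 + 716.2 = 7087.2 km = 7.0872×10⁶ m.
r_a = 6371 + 14790 = 21161 km = 2.1161×10⁷ m.
Semi-major axis a = (r_p + r_a)/2 = (7087.2 + 21161)/2 = 14124 km = 1.412×10⁷ m.
By Kepler's third law T = 2π√(a³/μ) = 2π × 2.659×10³ = 1.671×10⁴ s.
= 278.4 minutes.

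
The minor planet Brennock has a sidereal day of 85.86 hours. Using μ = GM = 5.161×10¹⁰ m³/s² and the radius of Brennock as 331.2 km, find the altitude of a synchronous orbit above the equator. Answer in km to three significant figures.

T = 85.86 hours = 3.091×10⁵ s.
A synchronous orbit has period T, so by Kepler's third law a = (μT²/4π²)^(1/3).
μT²/4π² = 5.161×10¹⁰ × (3.091×10⁵)² / 39.48 = 1.249×10²⁰ m³.
a = 4.999×10⁶ m = 4998.7 km.
Altitude h = a − R = 4998.7 − 331.2 = 4667.5 km.

h_sync ≈ 4670 km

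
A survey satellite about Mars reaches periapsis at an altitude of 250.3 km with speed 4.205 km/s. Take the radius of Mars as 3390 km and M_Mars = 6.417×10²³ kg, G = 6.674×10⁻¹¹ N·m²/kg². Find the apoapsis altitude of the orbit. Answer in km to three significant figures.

apoapsis altitude ≈ 7620 km

μ = GM = 6.674×10⁻¹¹ × 6.417×10²³ = 4.283×10¹³ m³/s².
r_p = 3390 + 250.3 = 3640.3 km = 3.640×10⁶ m.
Specific energy ε = v²/2 − μ/r = -2.924×10⁶ J/kg, so a = −μ/(2ε) = 7.324×10⁶ m.
The apsides satisfy r_p + r_a = 2a, so the apoapsis radius is 2a − r_p = 1.101×10⁷ m = 11008 km.
Apoapsis altitude = 11008 − 3390 = 7618.0 km.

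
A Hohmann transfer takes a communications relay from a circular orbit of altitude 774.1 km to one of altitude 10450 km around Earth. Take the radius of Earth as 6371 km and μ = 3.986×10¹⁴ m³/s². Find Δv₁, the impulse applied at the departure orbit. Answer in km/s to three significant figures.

r₁ = 6371 + 774.1 = 7145.1 km = 7.1451×10⁶ m.
r₂ = 6371 + 10450 = 16821 km = 1.6821×10⁷ m.
Transfer ellipse a_t = (r₁ + r₂)/2 = 1.198×10⁷ m.
At r₁: circular v_c1 = √(μ/r₁) = 7469 m/s; transfer-perigee v_p = √[μ(2/r₁ − 1/a_t)] = 8849 m/s.
Δv₁ = v_p − v_c1 = 1380 m/s.
= 1.380 km/s.

Δv ≈ 1.38 km/s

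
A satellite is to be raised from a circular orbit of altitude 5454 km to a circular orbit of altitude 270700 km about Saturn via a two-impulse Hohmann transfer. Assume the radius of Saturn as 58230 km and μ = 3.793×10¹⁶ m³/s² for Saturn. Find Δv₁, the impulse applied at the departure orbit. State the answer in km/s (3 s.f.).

r₁ = 58230 + 5454 = 63684 km = 6.3684×10⁷ m.
r₂ = 58230 + 270700 = 328930 km = 3.2893×10⁸ m.
Transfer ellipse a_t = (r₁ + r₂)/2 = 1.963×10⁸ m.
At r₁: circular v_c1 = √(μ/r₁) = 24400 m/s; transfer-perikrone v_p = √[μ(2/r₁ − 1/a_t)] = 31590 m/s.
Δv₁ = v_p − v_c1 = 7186 m/s.
= 7.186 km/s.

Δv ≈ 7.19 km/s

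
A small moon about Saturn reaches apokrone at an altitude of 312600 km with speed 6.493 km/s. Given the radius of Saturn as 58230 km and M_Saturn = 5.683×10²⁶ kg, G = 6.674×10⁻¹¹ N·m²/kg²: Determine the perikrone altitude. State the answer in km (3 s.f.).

μ = GM = 6.674×10⁻¹¹ × 5.683×10²⁶ = 3.793×10¹⁶ m³/s².
r_a = 58230 + 312600 = 3.7083×10⁵ km = 3.708×10⁸ m.
Specific energy ε = v²/2 − μ/r = -8.120×10⁷ J/kg, so a = −μ/(2ε) = 2.335×10⁸ m.
The apsides satisfy r_p + r_a = 2a, so the perikrone radius is 2a − r_a = 9.627×10⁷ m = 96267 km.
Perikrone altitude = 96267 − 58230 = 38037 km.

perikrone altitude ≈ 38000 km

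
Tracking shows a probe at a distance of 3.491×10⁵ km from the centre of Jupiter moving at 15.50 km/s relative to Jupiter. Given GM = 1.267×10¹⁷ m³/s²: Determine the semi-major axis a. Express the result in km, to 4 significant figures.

r = 3.491×10⁸ m.
Vis-viva rearranged: 1/a = 2/r − v²/μ = 5.729×10⁻⁹ − 1.896×10⁻⁹ = 3.833×10⁻⁹ m⁻¹.
a = 2.609×10⁸ m = 2.6091×10⁵ km.

a ≈ 2.609×10⁵ km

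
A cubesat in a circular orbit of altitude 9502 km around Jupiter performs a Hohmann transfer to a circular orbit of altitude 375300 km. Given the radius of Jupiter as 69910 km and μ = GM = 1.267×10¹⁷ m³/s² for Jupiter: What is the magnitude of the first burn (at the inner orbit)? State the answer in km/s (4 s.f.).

Δv ≈ 12.09 km/s

r₁ = 69910 + 9502 = 79412 km = 7.9412×10⁷ m.
r₂ = 69910 + 375300 = 445210 km = 4.4521×10⁸ m.
Transfer ellipse a_t = (r₁ + r₂)/2 = 2.623×10⁸ m.
At r₁: circular v_c1 = √(μ/r₁) = 39940 m/s; transfer-perijove v_p = √[μ(2/r₁ − 1/a_t)] = 52040 m/s.
Δv₁ = v_p − v_c1 = 12090 m/s.
= 12.09 km/s.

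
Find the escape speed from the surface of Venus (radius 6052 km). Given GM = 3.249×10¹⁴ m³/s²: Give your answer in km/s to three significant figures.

r = R = 6.052×10⁶ m.
Escape speed v_esc = √(2μ/r) = √(2 × 3.249×10¹⁴ / 6.052×10⁶) = √(1.074×10⁸) = 10360 m/s.
= 10.36 km/s.

v_esc ≈ 10.4 km/s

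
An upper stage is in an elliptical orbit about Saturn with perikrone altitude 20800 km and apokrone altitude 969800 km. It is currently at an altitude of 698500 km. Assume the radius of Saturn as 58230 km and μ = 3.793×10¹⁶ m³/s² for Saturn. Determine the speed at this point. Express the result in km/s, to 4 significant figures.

r_p = 58230 + 20800 = 79030 km = 7.9030×10⁷ m.
r_a = 58230 + 969800 = 1028000 km = 1.0280×10⁹ m.
r = 58230 + 698500 = 7.5673×10⁵ km = 7.567×10⁸ m.
Semi-major axis a = (r_p + r_a)/2 = 5.5353×10⁵ km = 5.535×10⁸ m.
Vis-viva: v² = μ(2/r − 1/a) = 3.793×10¹⁶ × (2.643×10⁻⁹ − 1.807×10⁻⁹) = 3.172×10⁷ m²/s².
v = 5632 m/s = 5.632 km/s.

v ≈ 5.632 km/s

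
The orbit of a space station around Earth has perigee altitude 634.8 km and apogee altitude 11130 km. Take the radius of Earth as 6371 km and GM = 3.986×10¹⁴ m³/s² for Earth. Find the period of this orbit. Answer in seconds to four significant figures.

r_p = 6371 + 634.8 = 7005.8 km = 7.0058×10⁶ m.
r_a = 6371 + 11130 = 17501 km = 1.7501×10⁷ m.
Semi-major axis a = (r_p + r_a)/2 = (7005.8 + 17501)/2 = 12253 km = 1.225×10⁷ m.
By Kepler's third law T = 2π√(a³/μ) = 2π × 2.148×10³ = 1.350×10⁴ s.

T ≈ 13500 seconds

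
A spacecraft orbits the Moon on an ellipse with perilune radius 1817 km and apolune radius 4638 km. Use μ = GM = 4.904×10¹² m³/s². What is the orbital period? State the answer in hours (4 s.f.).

T ≈ 4.570 hours

Semi-major axis a = (r_p + r_a)/2 = (1817.0 + 4638.0)/2 = 3227.5 km = 3.228×10⁶ m.
By Kepler's third law T = 2π√(a³/μ) = 2π × 2.618×10³ = 1.645×10⁴ s.
= 4.570 hours.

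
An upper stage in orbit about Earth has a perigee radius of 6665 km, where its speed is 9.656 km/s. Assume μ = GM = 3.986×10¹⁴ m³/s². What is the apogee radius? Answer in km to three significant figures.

apogee radius ≈ 23600 km

r_p = 6.665×10⁶ m.
Specific energy ε = v²/2 − μ/r = -1.319×10⁷ J/kg, so a = −μ/(2ε) = 1.511×10⁷ m.
The apsides satisfy r_p + r_a = 2a, so the apogee radius is 2a − r_p = 2.356×10⁷ m = 23565 km.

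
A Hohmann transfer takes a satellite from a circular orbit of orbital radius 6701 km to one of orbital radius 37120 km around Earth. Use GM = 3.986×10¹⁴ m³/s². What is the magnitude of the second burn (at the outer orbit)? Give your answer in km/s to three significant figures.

Δv ≈ 1.46 km/s

r₁ = 6701 km = 6.701×10⁶ m.
r₂ = 37120 km = 3.712×10⁷ m.
Transfer ellipse a_t = (r₁ + r₂)/2 = 2.191×10⁷ m.
At r₁: circular v_c1 = √(μ/r₁) = 7713 m/s; transfer-perigee v_p = √[μ(2/r₁ − 1/a_t)] = 10040 m/s.
At r₂: circular v_c2 = √(μ/r₂) = 3277 m/s; transfer-apogee v_a = √[μ(2/r₂ − 1/a_t)] = 1812 m/s.
Δv₂ = v_c2 − v_a = 1465 m/s.
= 1.465 km/s.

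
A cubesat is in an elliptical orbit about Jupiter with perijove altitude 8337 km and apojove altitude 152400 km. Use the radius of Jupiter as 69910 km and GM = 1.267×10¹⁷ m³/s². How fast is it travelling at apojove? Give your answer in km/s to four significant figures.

r_p = 69910 + 8337 = 78247 km = 7.8247×10⁷ m.
r_a = 69910 + 152400 = 222310 km = 2.2231×10⁸ m.
Semi-major axis a = (r_p + r_a)/2 = 1.5028×10⁵ km = 1.503×10⁸ m.
Vis-viva: v² = μ(2/r − 1/a) = 1.267×10¹⁷ × (8.996×10⁻⁹ − 6.654×10⁻⁹) = 2.967×10⁸ m²/s².
v = 17230 m/s = 17.23 km/s.

v ≈ 17.23 km/s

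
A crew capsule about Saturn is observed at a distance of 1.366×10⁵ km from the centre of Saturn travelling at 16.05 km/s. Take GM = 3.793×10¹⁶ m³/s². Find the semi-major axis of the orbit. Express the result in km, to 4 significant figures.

a ≈ 1.274×10⁵ km

r = 1.366×10⁸ m.
Specific orbital energy ε = v²/2 − μ/r = (16050)²/2 − 3.793×10¹⁶/1.366×10⁸ = -1.489×10⁸ J/kg.
Since ε = −μ/(2a), a = −μ/(2ε) = 1.274×10⁸ m = 1.2739×10⁵ km.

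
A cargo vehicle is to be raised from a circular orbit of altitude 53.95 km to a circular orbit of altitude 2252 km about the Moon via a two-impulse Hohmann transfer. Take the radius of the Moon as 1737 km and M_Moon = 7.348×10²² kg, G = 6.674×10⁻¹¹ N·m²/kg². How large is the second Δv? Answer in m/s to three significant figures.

μ = GM = 6.674×10⁻¹¹ × 7.348×10²² = 4.904×10¹² m³/s².
r₁ = 1737 + 53.95 = 1791.0 km = 1.7910×10⁶ m.
r₂ = 1737 + 2252 = 3989.0 km = 3.9890×10⁶ m.
Transfer ellipse a_t = (r₁ + r₂)/2 = 2.890×10⁶ m.
At r₁: circular v_c1 = √(μ/r₁) = 1655 m/s; transfer-perilune v_p = √[μ(2/r₁ − 1/a_t)] = 1944 m/s.
At r₂: circular v_c2 = √(μ/r₂) = 1109 m/s; transfer-apolune v_a = √[μ(2/r₂ − 1/a_t)] = 872.9 m/s.
Δv₂ = v_c2 − v_a = 235.9 m/s.

Δv ≈ 236 m/s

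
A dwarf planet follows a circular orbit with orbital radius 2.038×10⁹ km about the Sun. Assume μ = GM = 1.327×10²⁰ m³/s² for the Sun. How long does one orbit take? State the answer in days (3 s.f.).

r = 2.038×10⁹ km = 2.038×10¹² m.
Kepler's third law: T = 2π√(r³/μ) = 2π√((2.038×10¹²)³ / 1.327×10²⁰).
r³/μ = 6.379×10¹⁶ s², so T = 2π × 2.526×10⁸ = 1.587×10⁹ s.
Converting: 1.587×10⁹ s ÷ 86400 = 18370 days.

T ≈ 18400 days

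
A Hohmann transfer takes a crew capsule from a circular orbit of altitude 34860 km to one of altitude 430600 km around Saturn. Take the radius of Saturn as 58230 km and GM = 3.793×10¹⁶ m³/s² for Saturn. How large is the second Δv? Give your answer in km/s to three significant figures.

Δv ≈ 3.83 km/s

r₁ = 58230 + 34860 = 93090 km = 9.3090×10⁷ m.
r₂ = 58230 + 430600 = 488830 km = 4.8883×10⁸ m.
Transfer ellipse a_t = (r₁ + r₂)/2 = 2.910×10⁸ m.
At r₁: circular v_c1 = √(μ/r₁) = 20190 m/s; transfer-perikrone v_p = √[μ(2/r₁ − 1/a_t)] = 26160 m/s.
At r₂: circular v_c2 = √(μ/r₂) = 8809 m/s; transfer-apokrone v_a = √[μ(2/r₂ − 1/a_t)] = 4983 m/s.
Δv₂ = v_c2 − v_a = 3826 m/s.
= 3.826 km/s.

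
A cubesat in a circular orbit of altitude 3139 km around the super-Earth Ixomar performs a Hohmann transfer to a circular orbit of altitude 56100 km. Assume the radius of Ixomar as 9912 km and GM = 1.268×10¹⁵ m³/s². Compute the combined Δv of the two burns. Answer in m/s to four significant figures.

r₁ = 9912 + 3139 = 13051 km = 1.3051×10⁷ m.
r₂ = 9912 + 56100 = 66012 km = 6.6012×10⁷ m.
Transfer ellipse a_t = (r₁ + r₂)/2 = 3.953×10⁷ m.
At r₁: circular v_c1 = √(μ/r₁) = 9857 m/s; transfer-periapsis v_p = √[μ(2/r₁ − 1/a_t)] = 12740 m/s.
Δv₁ = v_p − v_c1 = 2880 m/s.
At r₂: circular v_c2 = √(μ/r₂) = 4383 m/s; transfer-apoapsis v_a = √[μ(2/r₂ − 1/a_t)] = 2518 m/s.
Δv₂ = v_c2 − v_a = 1865 m/s.
Total Δv = Δv₁ + Δv₂ = 4745 m/s.

Δv_total ≈ 4745 m/s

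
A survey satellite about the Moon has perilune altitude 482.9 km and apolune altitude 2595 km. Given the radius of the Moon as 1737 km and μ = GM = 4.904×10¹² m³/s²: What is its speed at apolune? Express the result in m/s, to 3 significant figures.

v ≈ 876 m/s

r_p = 1737 + 482.9 = 2219.9 km = 2.2199×10⁶ m.
r_a = 1737 + 2595 = 4332.0 km = 4.3320×10⁶ m.
Semi-major axis a = (r_p + r_a)/2 = 3275.9 km = 3.276×10⁶ m.
Vis-viva: v² = μ(2/r − 1/a) = 4.904×10¹² × (4.617×10⁻⁷ − 3.053×10⁻⁷) = 7.671×10⁵ m²/s².
v = 875.8 m/s.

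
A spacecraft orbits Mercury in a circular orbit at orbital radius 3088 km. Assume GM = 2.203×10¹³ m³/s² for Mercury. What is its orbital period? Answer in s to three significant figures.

T ≈ 7260 s

r = 3088 km = 3.088×10⁶ m.
Kepler's third law: T = 2π√(r³/μ) = 2π√((3.088×10⁶)³ / 2.203×10¹³).
r³/μ = 1.337×10⁶ s², so T = 2π × 1.156×10³ = 7.264×10³ s.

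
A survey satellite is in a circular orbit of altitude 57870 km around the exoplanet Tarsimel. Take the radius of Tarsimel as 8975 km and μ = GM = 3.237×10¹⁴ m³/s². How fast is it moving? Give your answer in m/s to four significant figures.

v ≈ 2201 m/s

r = 8975 + 57870 = 66845 km = 6.6845×10⁷ m.
For a circular orbit v = √(μ/r) = √(3.237×10¹⁴ / 6.684×10⁷) = √(4.843×10⁶) = 2201 m/s.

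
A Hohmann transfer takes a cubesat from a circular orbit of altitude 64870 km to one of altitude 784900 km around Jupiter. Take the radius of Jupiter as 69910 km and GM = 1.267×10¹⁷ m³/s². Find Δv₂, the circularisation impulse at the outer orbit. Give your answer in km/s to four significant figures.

r₁ = 69910 + 64870 = 134780 km = 1.3478×10⁸ m.
r₂ = 69910 + 784900 = 854810 km = 8.5481×10⁸ m.
Transfer ellipse a_t = (r₁ + r₂)/2 = 4.948×10⁸ m.
At r₁: circular v_c1 = √(μ/r₁) = 30660 m/s; transfer-perijove v_p = √[μ(2/r₁ − 1/a_t)] = 40300 m/s.
At r₂: circular v_c2 = √(μ/r₂) = 12170 m/s; transfer-apojove v_a = √[μ(2/r₂ − 1/a_t)] = 6354 m/s.
Δv₂ = v_c2 − v_a = 5820 m/s.
= 5.820 km/s.

Δv ≈ 5.820 km/s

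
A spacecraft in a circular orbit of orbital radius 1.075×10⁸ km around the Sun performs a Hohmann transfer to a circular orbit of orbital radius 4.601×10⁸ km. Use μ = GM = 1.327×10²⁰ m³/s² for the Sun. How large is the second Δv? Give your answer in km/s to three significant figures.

r₁ = 1.075×10⁸ km = 1.075×10¹¹ m.
r₂ = 4.601×10⁸ km = 4.601×10¹¹ m.
Transfer ellipse a_t = (r₁ + r₂)/2 = 2.838×10¹¹ m.
At r₁: circular v_c1 = √(μ/r₁) = 35130 m/s; transfer-perihelion v_p = √[μ(2/r₁ − 1/a_t)] = 44740 m/s.
At r₂: circular v_c2 = √(μ/r₂) = 16980 m/s; transfer-aphelion v_a = √[μ(2/r₂ − 1/a_t)] = 10450 m/s.
Δv₂ = v_c2 − v_a = 6531 m/s.
= 6.531 km/s.

Δv ≈ 6.53 km/s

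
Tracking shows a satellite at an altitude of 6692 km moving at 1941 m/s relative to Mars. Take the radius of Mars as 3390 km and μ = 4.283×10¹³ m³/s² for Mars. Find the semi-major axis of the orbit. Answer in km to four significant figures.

r = 3390 + 6692 = 10082 km = 1.008×10⁷ m.
Vis-viva rearranged: 1/a = 2/r − v²/μ = 1.984×10⁻⁷ − 8.796×10⁻⁸ = 1.104×10⁻⁷ m⁻¹.
a = 9.057×10⁶ m = 9057.2 km.

a ≈ 9057 km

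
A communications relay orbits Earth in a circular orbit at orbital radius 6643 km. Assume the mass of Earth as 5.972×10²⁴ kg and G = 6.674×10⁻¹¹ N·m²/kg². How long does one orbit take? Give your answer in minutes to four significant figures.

T ≈ 89.81 minutes

μ = GM = 6.674×10⁻¹¹ × 5.972×10²⁴ = 3.986×10¹⁴ m³/s².
r = 6643 km = 6.643×10⁶ m.
Kepler's third law: T = 2π√(r³/μ) = 2π√((6.643×10⁶)³ / 3.986×10¹⁴).
r³/μ = 7.355×10⁵ s², so T = 2π × 8.576×10² = 5.389×10³ s.
Converting: 5.389×10³ s ÷ 60.00 = 89.81 minutes.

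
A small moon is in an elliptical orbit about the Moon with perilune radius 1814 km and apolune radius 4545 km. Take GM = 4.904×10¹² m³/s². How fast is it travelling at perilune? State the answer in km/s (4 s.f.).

v ≈ 1.966 km/s

Semi-major axis a = (r_p + r_a)/2 = 3179.5 km = 3.180×10⁶ m.
Vis-viva: v² = μ(2/r − 1/a) = 4.904×10¹² × (1.103×10⁻⁶ − 3.145×10⁻⁷) = 3.864×10⁶ m²/s².
v = 1966 m/s = 1.966 km/s.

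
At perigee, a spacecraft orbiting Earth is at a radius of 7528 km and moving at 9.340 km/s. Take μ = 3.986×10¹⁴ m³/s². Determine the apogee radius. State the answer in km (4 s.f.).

r_p = 7.528×10⁶ m.
Specific energy ε = v²/2 − μ/r = -9.331×10⁶ J/kg, so a = −μ/(2ε) = 2.136×10⁷ m.
The apsides satisfy r_p + r_a = 2a, so the apogee radius is 2a − r_p = 3.519×10⁷ m = 35189 km.

apogee radius ≈ 35190 km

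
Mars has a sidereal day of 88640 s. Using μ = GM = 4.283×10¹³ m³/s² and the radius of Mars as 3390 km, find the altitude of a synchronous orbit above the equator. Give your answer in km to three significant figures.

h_sync ≈ 17000 km

A synchronous orbit has period T, so by Kepler's third law a = (μT²/4π²)^(1/3).
μT²/4π² = 4.283×10¹³ × (8.864×10⁴)² / 39.48 = 8.524×10²¹ m³.
a = 2.043×10⁷ m = 20428 km.
Altitude h = a − R = 20428 − 3390 = 17038 km.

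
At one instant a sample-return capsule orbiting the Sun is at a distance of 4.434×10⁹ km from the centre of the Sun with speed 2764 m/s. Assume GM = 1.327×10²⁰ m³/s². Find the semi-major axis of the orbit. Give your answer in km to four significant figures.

r = 4.434×10¹² m.
Specific orbital energy ε = v²/2 − μ/r = (2764)²/2 − 1.327×10²⁰/4.434×10¹² = -2.611×10⁷ J/kg.
Since ε = −μ/(2a), a = −μ/(2ε) = 2.541×10¹² m = 2.5414×10⁹ km.

a ≈ 2.541×10⁹ km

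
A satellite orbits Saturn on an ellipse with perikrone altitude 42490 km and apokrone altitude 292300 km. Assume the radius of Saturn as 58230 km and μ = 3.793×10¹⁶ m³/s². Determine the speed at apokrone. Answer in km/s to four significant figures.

r_p = 58230 + 42490 = 100720 km = 1.0072×10⁸ m.
r_a = 58230 + 292300 = 350530 km = 3.5053×10⁸ m.
Semi-major axis a = (r_p + r_a)/2 = 2.2562×10⁵ km = 2.256×10⁸ m.
Vis-viva: v² = μ(2/r − 1/a) = 3.793×10¹⁶ × (5.706×10⁻⁹ − 4.432×10⁻⁹) = 4.830×10⁷ m²/s².
v = 6950 m/s = 6.950 km/s.

v ≈ 6.950 km/s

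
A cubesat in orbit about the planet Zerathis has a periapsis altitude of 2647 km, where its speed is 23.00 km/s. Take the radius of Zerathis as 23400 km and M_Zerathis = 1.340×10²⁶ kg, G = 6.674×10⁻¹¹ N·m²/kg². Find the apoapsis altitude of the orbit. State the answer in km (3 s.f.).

apoapsis altitude ≈ 64000 km

μ = GM = 6.674×10⁻¹¹ × 1.340×10²⁶ = 8.943×10¹⁵ m³/s².
r_p = 23400 + 2647 = 26047 km = 2.605×10⁷ m.
Specific energy ε = v²/2 − μ/r = -7.885×10⁷ J/kg, so a = −μ/(2ε) = 5.671×10⁷ m.
The apsides satisfy r_p + r_a = 2a, so the apoapsis radius is 2a − r_p = 8.738×10⁷ m = 87377 km.
Apoapsis altitude = 87377 − 23400 = 63977 km.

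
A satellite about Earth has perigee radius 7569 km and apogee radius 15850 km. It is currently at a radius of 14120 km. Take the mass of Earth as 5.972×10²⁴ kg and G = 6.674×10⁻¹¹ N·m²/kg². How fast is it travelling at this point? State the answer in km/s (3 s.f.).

μ = GM = 6.674×10⁻¹¹ × 5.972×10²⁴ = 3.986×10¹⁴ m³/s².
Semi-major axis a = (r_p + r_a)/2 = 11710 km = 1.171×10⁷ m.
Vis-viva: v² = μ(2/r − 1/a) = 3.986×10¹⁴ × (1.416×10⁻⁷ − 8.540×10⁻⁸) = 2.242×10⁷ m²/s².
v = 4735 m/s = 4.735 km/s.

v ≈ 4.73 km/s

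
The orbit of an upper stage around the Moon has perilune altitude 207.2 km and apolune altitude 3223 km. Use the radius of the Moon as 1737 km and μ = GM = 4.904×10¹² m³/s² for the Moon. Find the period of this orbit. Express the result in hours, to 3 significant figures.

T ≈ 5.06 hours

r_p = 1737 + 207.2 = 1944.2 km = 1.9442×10⁶ m.
r_a = 1737 + 3223 = 4960.0 km = 4.9600×10⁶ m.
Semi-major axis a = (r_p + r_a)/2 = (1944.2 + 4960.0)/2 = 3452.1 km = 3.452×10⁶ m.
By Kepler's third law T = 2π√(a³/μ) = 2π × 2.896×10³ = 1.820×10⁴ s.
= 5.055 hours.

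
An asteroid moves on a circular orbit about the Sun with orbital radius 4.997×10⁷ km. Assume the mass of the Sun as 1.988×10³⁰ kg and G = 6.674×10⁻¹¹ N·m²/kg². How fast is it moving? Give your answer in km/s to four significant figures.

μ = GM = 6.674×10⁻¹¹ × 1.988×10³⁰ = 1.327×10²⁰ m³/s².
r = 4.997×10⁷ km = 4.997×10¹⁰ m.
For a circular orbit v = √(μ/r) = √(1.327×10²⁰ / 4.997×10¹⁰) = √(2.655×10⁹) = 51530 m/s.
That is 51.53 km/s.

v ≈ 51.53 km/s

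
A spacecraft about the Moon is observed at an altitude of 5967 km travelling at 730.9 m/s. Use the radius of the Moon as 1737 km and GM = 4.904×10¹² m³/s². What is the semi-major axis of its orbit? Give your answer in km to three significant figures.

a ≈ 6640 km

r = 1737 + 5967 = 7704.0 km = 7.704×10⁶ m.
Specific orbital energy ε = v²/2 − μ/r = (730.9)²/2 − 4.904×10¹²/7.704×10⁶ = -3.694×10⁵ J/kg.
Since ε = −μ/(2a), a = −μ/(2ε) = 6.637×10⁶ m = 6637.0 km.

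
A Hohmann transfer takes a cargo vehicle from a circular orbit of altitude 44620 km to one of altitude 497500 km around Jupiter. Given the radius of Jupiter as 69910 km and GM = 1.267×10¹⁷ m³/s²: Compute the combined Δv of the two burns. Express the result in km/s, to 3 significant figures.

Δv_total ≈ 15.9 km/s

r₁ = 69910 + 44620 = 114530 km = 1.1453×10⁸ m.
r₂ = 69910 + 497500 = 567410 km = 5.6741×10⁸ m.
Transfer ellipse a_t = (r₁ + r₂)/2 = 3.410×10⁸ m.
At r₁: circular v_c1 = √(μ/r₁) = 33260 m/s; transfer-perijove v_p = √[μ(2/r₁ − 1/a_t)] = 42910 m/s.
Δv₁ = v_p − v_c1 = 9646 m/s.
At r₂: circular v_c2 = √(μ/r₂) = 14940 m/s; transfer-apojove v_a = √[μ(2/r₂ − 1/a_t)] = 8660 m/s.
Δv₂ = v_c2 − v_a = 6283 m/s.
Total Δv = Δv₁ + Δv₂ = 15930 m/s = 15.93 km/s.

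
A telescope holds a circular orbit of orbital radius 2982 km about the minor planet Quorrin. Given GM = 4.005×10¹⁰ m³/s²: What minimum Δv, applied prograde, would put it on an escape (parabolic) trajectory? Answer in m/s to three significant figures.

Δv ≈ 48.0 m/s

r = 2982 km = 2.982×10⁶ m.
Circular speed v_c = √(μ/r) = 115.9 m/s.
Escape speed v_esc = √(2μ/r) = √2 × v_c = 163.9 m/s.
Δv = v_esc − v_c = 48.00 m/s.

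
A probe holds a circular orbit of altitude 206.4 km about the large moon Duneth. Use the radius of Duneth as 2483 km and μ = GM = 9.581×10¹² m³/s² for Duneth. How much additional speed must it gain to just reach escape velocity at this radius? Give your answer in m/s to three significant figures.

Δv ≈ 782 m/s

r = 2483 + 206.4 = 2689.4 km = 2.6894×10⁶ m.
Circular speed v_c = √(μ/r) = 1887 m/s.
Escape speed v_esc = √(2μ/r) = √2 × v_c = 2669 m/s.
Δv = v_esc − v_c = 781.8 m/s.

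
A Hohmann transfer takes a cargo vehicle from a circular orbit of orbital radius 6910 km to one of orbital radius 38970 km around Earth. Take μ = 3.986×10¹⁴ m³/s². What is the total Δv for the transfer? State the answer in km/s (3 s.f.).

r₁ = 6910 km = 6.910×10⁶ m.
r₂ = 38970 km = 3.897×10⁷ m.
Transfer ellipse a_t = (r₁ + r₂)/2 = 2.294×10⁷ m.
At r₁: circular v_c1 = √(μ/r₁) = 7595 m/s; transfer-perigee v_p = √[μ(2/r₁ − 1/a_t)] = 9899 m/s.
Δv₁ = v_p − v_c1 = 2304 m/s.
At r₂: circular v_c2 = √(μ/r₂) = 3198 m/s; transfer-apogee v_a = √[μ(2/r₂ − 1/a_t)] = 1755 m/s.
Δv₂ = v_c2 − v_a = 1443 m/s.
Total Δv = Δv₁ + Δv₂ = 3747 m/s = 3.747 km/s.

Δv_total ≈ 3.75 km/s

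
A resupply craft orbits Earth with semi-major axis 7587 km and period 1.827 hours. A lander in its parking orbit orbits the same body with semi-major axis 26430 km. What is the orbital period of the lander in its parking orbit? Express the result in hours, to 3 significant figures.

Kepler's third law: T² ∝ a³, so T₂ = T₁ (a₂/a₁)^(3/2).
a₂/a₁ = 3.484, (a₂/a₁)^(3/2) = 6.502.
T₂ = 1.827 × 6.502 = 11.88 hours.

T₂ ≈ 11.9 hours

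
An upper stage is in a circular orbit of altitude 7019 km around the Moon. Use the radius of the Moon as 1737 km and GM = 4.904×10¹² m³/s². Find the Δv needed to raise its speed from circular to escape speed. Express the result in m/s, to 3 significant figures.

Δv ≈ 310 m/s

r = 1737 + 7019 = 8756.0 km = 8.7560×10⁶ m.
Circular speed v_c = √(μ/r) = 748.4 m/s.
Escape speed v_esc = √(2μ/r) = √2 × v_c = 1058 m/s.
Δv = v_esc − v_c = 310.0 m/s.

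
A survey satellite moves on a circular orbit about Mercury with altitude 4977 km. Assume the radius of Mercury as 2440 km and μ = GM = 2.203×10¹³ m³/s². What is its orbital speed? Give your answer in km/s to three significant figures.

v ≈ 1.72 km/s

r = 2440 + 4977 = 7417.0 km = 7.4170×10⁶ m.
For a circular orbit v = √(μ/r) = √(2.203×10¹³ / 7.417×10⁶) = √(2.970×10⁶) = 1723 m/s.
That is 1.723 km/s.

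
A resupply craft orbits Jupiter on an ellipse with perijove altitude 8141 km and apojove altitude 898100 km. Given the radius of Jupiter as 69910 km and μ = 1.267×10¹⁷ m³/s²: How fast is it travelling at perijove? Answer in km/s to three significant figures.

r_p = 69910 + 8141 = 78051 km = 7.8051×10⁷ m.
r_a = 69910 + 898100 = 968010 km = 9.6801×10⁸ m.
Semi-major axis a = (r_p + r_a)/2 = 5.2303×10⁵ km = 5.230×10⁸ m.
Vis-viva: v² = μ(2/r − 1/a) = 1.267×10¹⁷ × (2.562×10⁻⁸ − 1.912×10⁻⁹) = 3.004×10⁹ m²/s².
v = 54810 m/s = 54.81 km/s.

v ≈ 54.8 km/s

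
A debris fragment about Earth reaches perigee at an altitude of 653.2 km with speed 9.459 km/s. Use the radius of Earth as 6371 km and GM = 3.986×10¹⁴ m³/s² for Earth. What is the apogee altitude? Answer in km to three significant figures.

apogee altitude ≈ 19800 km

r_p = 6371 + 653.2 = 7024.2 km = 7.024×10⁶ m.
Specific energy ε = v²/2 − μ/r = -1.201×10⁷ J/kg, so a = −μ/(2ε) = 1.659×10⁷ m.
The apsides satisfy r_p + r_a = 2a, so the apogee radius is 2a − r_p = 2.616×10⁷ m = 26164 km.
Apogee altitude = 26164 − 6371 = 19793 km.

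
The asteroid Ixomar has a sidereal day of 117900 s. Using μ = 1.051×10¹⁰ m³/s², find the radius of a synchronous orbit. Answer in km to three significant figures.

A synchronous orbit has period T, so by Kepler's third law a = (μT²/4π²)^(1/3).
μT²/4π² = 1.051×10¹⁰ × (1.179×10⁵)² / 39.48 = 3.701×10¹⁸ m³.
a = 1.547×10⁶ m = 1546.8 km.

r_sync ≈ 1550 km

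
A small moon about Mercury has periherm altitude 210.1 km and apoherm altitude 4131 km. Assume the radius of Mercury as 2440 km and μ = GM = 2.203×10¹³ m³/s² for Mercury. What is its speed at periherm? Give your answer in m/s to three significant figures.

r_p = 2440 + 210.1 = 2650.1 km = 2.6501×10⁶ m.
r_a = 2440 + 4131 = 6571.0 km = 6.5710×10⁶ m.
Semi-major axis a = (r_p + r_a)/2 = 4610.6 km = 4.611×10⁶ m.
Vis-viva: v² = μ(2/r − 1/a) = 2.203×10¹³ × (7.547×10⁻⁷ − 2.169×10⁻⁷) = 1.185×10⁷ m²/s².
v = 3442 m/s.

v ≈ 3440 m/s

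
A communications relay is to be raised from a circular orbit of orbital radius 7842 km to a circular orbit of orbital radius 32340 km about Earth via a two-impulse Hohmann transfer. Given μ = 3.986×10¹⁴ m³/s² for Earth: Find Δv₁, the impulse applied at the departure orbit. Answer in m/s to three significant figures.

r₁ = 7842 km = 7.842×10⁶ m.
r₂ = 32340 km = 3.234×10⁷ m.
Transfer ellipse a_t = (r₁ + r₂)/2 = 2.009×10⁷ m.
At r₁: circular v_c1 = √(μ/r₁) = 7129 m/s; transfer-perigee v_p = √[μ(2/r₁ − 1/a_t)] = 9045 m/s.
Δv₁ = v_p − v_c1 = 1916 m/s.

Δv ≈ 1920 m/s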